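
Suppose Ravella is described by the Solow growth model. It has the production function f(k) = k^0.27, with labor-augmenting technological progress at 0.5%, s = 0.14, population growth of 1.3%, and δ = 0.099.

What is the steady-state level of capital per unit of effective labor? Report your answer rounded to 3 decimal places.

In steady state, investment equals break-even investment: s·k^α = (n + g + δ)·k.
Rearranging, k^(1−α) = s / (n + g + δ).
k^0.73 = 0.14 / (0.013 + 0.005 + 0.099) = 0.14 / 0.117 = 1.1966
k* = 1.1966^(1/0.73) ≈ 1.2787

k* = 1.279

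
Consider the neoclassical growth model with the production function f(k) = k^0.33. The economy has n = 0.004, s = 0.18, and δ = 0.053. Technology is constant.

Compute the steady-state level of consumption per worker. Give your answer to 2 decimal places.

In steady state, investment equals break-even investment: s·k^α = (n + δ)·k.
Rearranging, k^(1−α) = s / (n + δ).
k^0.67 = 0.18 / (0.004 + 0.053) = 0.18 / 0.057 = 3.1579
k* = 3.1579^(1/0.67) ≈ 5.5638
y* = (k*)^α = 5.5638^0.33 ≈ 1.7619
c* = (1 − s)·y* = (1 − 0.18) × 1.7619 ≈ 1.4448

c* ≈ 1.44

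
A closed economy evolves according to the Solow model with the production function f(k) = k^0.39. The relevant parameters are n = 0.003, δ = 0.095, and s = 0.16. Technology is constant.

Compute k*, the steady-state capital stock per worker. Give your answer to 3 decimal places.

k* = 2.234

At the steady state, Δk = 0, so s·k^α = (n + δ)·k.
Dividing both sides by k: k^(1−α) = s / (n + δ).
k^0.61 = 0.16 / (0.003 + 0.095) = 0.16 / 0.098 = 1.6327
k* = 1.6327^(1/0.61) ≈ 2.2337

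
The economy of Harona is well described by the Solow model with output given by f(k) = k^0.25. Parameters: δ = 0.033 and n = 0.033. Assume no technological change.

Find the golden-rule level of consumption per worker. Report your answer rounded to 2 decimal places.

c_gold ≈ 1.17

At the golden rule, f'(k) = n + δ, so α·k^(α−1) = n + δ and k_gold = (α/(n + δ))^(1/(1−α)).
k_gold = (0.25/0.066)^(1/0.75) = 3.7879^1.3333 ≈ 5.9044
c_gold = f(k_gold) − (n + δ)·k_gold = 1.5588 − 0.066×5.9044 ≈ 1.1691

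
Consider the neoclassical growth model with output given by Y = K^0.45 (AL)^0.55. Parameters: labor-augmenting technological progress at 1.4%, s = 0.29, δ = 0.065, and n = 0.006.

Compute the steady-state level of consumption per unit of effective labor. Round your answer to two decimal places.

c* = 1.94

In steady state, investment equals break-even investment: s·k^α = (n + g + δ)·k.
Dividing both sides by k: k^(1−α) = s / (n + g + δ).
k^0.55 = 0.29 / (0.006 + 0.014 + 0.065) = 0.29 / 0.085 = 3.4118
k* = 3.4118^(1/0.55) ≈ 9.3124
y* = (k*)^α = 9.3124^0.45 ≈ 2.7295
c* = (1 − s)·y* = (1 − 0.29) × 2.7295 ≈ 1.9379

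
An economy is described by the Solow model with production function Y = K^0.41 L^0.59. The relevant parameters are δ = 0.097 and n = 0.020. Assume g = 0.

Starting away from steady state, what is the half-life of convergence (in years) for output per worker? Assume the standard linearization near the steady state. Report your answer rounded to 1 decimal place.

half-life ≈ 10.0 years

Near the steady state the convergence rate is λ = (1 − α)(n + δ).
λ = (1 − 0.41) × 0.117 = 0.59 × 0.117 = 0.06903
Half-life = ln 2 / λ = 0.6931 / 0.06903 ≈ 10.04 years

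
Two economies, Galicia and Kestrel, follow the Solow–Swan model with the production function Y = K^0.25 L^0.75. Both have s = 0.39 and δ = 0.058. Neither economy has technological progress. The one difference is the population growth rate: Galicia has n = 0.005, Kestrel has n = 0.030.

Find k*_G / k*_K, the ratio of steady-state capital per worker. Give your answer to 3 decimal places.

ratio ≈ 1.561

Steady-state k* = [s/(n + δ)]^(1/(1−α)), so the ratio is [ (s_G/(n + δ)_G) / (s_K/(n + δ)_K) ]^1.3333.
s_G/(n + δ)_G = 0.39/0.063 = 6.1905; s_K/(n + δ)_K = 0.39/0.088 = 4.4318.
Ratio = (6.1905/4.4318)^1.3333 = 1.3968^1.3333 ≈ 1.5614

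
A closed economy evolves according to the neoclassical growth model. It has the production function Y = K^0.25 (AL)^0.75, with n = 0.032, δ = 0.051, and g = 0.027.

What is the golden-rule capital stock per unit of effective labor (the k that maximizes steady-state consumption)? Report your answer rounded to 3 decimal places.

k_gold ≈ 2.988

The golden rule sets f'(k) = n + g + δ, i.e. α·k^(α−1) = n + g + δ.
So k^(1−α) = α / (n + g + δ) = 0.25 / 0.110 = 2.2727.
k_gold = 2.2727^(1/0.75) ≈ 2.9881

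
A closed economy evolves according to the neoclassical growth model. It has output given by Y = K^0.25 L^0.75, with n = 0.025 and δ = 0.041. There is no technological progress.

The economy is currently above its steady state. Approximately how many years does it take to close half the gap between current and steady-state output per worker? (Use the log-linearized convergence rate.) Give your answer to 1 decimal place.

t_½ ≈ 14.0 years

Near the steady state the convergence rate is λ = (1 − α)(n + δ).
λ = (1 − 0.25) × 0.066 = 0.75 × 0.066 = 0.0495
Half-life = ln 2 / λ = 0.6931 / 0.0495 ≈ 14.00 years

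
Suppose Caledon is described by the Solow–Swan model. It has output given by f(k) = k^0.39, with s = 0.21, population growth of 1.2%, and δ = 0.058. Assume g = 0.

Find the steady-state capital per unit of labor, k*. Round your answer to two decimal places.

k* ≈ 6.06

Steady state requires s·f(k) = (n + δ)·k, i.e. s·k^α = (n + δ)·k.
Dividing both sides by k: k^(1−α) = s / (n + δ).
k^0.61 = 0.21 / (0.012 + 0.058) = 0.21 / 0.070 = 3.0000
k* = 3.0000^(1/0.61) ≈ 6.0557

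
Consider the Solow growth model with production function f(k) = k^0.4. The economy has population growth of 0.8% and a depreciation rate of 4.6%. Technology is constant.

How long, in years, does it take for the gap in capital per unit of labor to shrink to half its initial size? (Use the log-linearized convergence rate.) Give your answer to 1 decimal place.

t_½ ≈ 21.4 years

Near the steady state the convergence rate is λ = (1 − α)(n + δ).
λ = (1 − 0.4) × 0.054 = 0.6 × 0.054 = 0.0324
Half-life = ln 2 / λ = 0.6931 / 0.0324 ≈ 21.39 years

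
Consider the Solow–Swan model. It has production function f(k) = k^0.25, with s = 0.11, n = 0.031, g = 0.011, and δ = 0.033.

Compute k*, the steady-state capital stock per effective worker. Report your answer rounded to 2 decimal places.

Steady state requires s·f(k) = (n + g + δ)·k, i.e. s·k^α = (n + g + δ)·k.
Rearranging, k^(1−α) = s / (n + g + δ).
k^0.75 = 0.11 / (0.031 + 0.011 + 0.033) = 0.11 / 0.075 = 1.4667
k* = 1.4667^(1/0.75) ≈ 1.6664

k* ≈ 1.67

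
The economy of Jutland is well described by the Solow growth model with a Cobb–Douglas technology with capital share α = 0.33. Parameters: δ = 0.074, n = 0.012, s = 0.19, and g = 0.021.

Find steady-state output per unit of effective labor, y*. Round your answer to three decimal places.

y* = 1.327

In steady state, investment equals break-even investment: s·k^α = (n + g + δ)·k.
Rearranging, k^(1−α) = s / (n + g + δ).
k^0.67 = 0.19 / (0.012 + 0.021 + 0.074) = 0.19 / 0.107 = 1.7757
k* = 1.7757^(1/0.67) ≈ 2.3561
y* = (k*)^α = 2.3561^0.33 ≈ 1.3269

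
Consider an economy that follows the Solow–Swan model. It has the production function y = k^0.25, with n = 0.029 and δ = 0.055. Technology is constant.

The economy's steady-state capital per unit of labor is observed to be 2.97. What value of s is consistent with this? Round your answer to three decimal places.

At the steady state, Δk = 0, so s·k^α = (n + δ)·k.
So s / (n + δ) = (k*)^(1−α) = 2.97^0.75 = 2.2624.
Therefore s = 2.2624 × (n + δ) = 2.2624 × 0.084 = 0.1900.

s ≈ 0.190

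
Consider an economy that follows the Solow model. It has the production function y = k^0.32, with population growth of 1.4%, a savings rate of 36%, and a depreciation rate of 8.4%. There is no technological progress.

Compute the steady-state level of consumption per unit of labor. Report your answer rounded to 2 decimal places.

Steady state requires s·f(k) = (n + δ)·k, i.e. s·k^α = (n + δ)·k.
Rearranging, k^(1−α) = s / (n + δ).
k^0.68 = 0.36 / (0.014 + 0.084) = 0.36 / 0.098 = 3.6735
k* = 3.6735^(1/0.68) ≈ 6.7764
y* = (k*)^α = 6.7764^0.32 ≈ 1.8447
c* = (1 − s)·y* = (1 − 0.36) × 1.8447 ≈ 1.1806

c* = 1.18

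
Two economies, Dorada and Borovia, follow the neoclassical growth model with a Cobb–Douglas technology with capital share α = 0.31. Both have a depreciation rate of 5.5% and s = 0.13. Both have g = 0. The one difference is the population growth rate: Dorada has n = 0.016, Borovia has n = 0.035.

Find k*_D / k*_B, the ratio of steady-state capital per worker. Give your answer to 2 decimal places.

Steady-state k* = [s/(n + δ)]^(1/(1−α)), so the ratio is [ (s_D/(n + δ)_D) / (s_B/(n + δ)_B) ]^1.4493.
s_D/(n + δ)_D = 0.13/0.071 = 1.8310; s_B/(n + δ)_B = 0.13/0.090 = 1.4444.
Ratio = (1.8310/1.4444)^1.4493 = 1.2677^1.4493 ≈ 1.4103

ratio ≈ 1.41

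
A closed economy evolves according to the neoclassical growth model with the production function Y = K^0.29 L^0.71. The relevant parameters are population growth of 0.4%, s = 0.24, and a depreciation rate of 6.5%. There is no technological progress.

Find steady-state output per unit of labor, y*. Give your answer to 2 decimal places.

y* = 1.66

At the steady state, Δk = 0, so s·k^α = (n + δ)·k.
Rearranging, k^(1−α) = s / (n + δ).
k^0.71 = 0.24 / (0.004 + 0.065) = 0.24 / 0.069 = 3.4783
k* = 3.4783^(1/0.71) ≈ 5.7875
y* = (k*)^α = 5.7875^0.29 ≈ 1.6639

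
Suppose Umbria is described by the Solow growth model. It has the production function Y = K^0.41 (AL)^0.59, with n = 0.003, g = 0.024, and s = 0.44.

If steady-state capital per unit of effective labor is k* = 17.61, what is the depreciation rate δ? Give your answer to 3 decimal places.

δ ≈ 0.054

In steady state, investment equals break-even investment: s·k^α = (n + g + δ)·k.
So s / (n + g + δ) = (k*)^(1−α) = 17.61^0.59 = 5.4325.
Therefore n + g + δ = s / 5.4325 = 0.44 / 5.4325 = 0.0810, so δ = 0.0810 − 0.027 = 0.0540.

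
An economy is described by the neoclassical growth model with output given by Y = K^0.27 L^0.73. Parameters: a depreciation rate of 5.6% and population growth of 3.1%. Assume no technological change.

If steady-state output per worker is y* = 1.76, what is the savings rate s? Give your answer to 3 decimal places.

At the steady state, Δk = 0, so s·k^α = (n + δ)·k.
Since y* = [s/(n + δ)]^(α/(1−α)), we have s/(n + δ) = (y*)^((1−α)/α) = 1.76^2.7037 = 4.6110.
Therefore s = 4.6110 × (n + δ) = 4.6110 × 0.087 = 0.4012.

s ≈ 0.401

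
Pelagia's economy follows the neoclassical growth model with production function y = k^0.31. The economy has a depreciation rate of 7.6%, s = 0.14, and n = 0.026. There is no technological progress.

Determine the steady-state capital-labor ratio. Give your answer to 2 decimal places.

At the steady state, Δk = 0, so s·k^α = (n + δ)·k.
Dividing both sides by k: k^(1−α) = s / (n + δ).
k^0.69 = 0.14 / (0.026 + 0.076) = 0.14 / 0.102 = 1.3725
k* = 1.3725^(1/0.69) ≈ 1.5823

k* ≈ 1.58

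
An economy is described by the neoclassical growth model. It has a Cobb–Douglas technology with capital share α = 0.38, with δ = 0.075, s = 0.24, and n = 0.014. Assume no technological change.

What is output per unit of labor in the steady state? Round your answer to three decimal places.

y* = 1.837

In steady state, investment equals break-even investment: s·k^α = (n + δ)·k.
Rearranging, k^(1−α) = s / (n + δ).
k^0.62 = 0.24 / (0.014 + 0.075) = 0.24 / 0.089 = 2.6966
k* = 2.6966^(1/0.62) ≈ 4.9530
y* = (k*)^α = 4.9530^0.38 ≈ 1.8367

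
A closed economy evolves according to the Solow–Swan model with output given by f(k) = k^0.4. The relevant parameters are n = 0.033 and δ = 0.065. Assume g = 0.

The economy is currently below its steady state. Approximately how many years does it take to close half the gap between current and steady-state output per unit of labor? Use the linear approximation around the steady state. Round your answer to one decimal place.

Near the steady state the convergence rate is λ = (1 − α)(n + δ).
λ = (1 − 0.4) × 0.098 = 0.6 × 0.098 = 0.0588
Half-life = ln 2 / λ = 0.6931 / 0.0588 ≈ 11.79 years

about 11.8 years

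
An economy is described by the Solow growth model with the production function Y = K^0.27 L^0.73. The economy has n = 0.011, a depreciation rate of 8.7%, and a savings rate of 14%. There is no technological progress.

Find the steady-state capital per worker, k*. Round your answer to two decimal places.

Steady state requires s·f(k) = (n + δ)·k, i.e. s·k^α = (n + δ)·k.
Rearranging, k^(1−α) = s / (n + δ).
k^0.73 = 0.14 / (0.011 + 0.087) = 0.14 / 0.098 = 1.4286
k* = 1.4286^(1/0.73) ≈ 1.6301

k* = 1.63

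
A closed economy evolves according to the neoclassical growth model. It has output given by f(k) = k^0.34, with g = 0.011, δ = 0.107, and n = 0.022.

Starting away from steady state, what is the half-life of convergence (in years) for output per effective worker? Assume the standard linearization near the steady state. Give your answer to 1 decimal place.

t_½ ≈ 7.5 years

Near the steady state the convergence rate is λ = (1 − α)(n + g + δ).
λ = (1 − 0.34) × 0.140 = 0.66 × 0.140 = 0.0924
Half-life = ln 2 / λ = 0.6931 / 0.0924 ≈ 7.50 years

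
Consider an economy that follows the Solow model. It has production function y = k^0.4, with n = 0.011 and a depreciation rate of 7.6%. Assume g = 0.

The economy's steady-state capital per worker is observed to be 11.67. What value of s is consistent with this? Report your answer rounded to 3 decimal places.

At the steady state, Δk = 0, so s·k^α = (n + δ)·k.
So s / (n + δ) = (k*)^(1−α) = 11.67^0.6 = 4.3676.
Therefore s = 4.3676 × (n + δ) = 4.3676 × 0.087 = 0.3800.

s ≈ 0.380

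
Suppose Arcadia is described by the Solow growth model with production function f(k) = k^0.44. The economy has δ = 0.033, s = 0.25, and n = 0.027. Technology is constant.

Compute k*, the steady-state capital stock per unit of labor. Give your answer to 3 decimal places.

In steady state, investment equals break-even investment: s·k^α = (n + δ)·k.
Rearranging, k^(1−α) = s / (n + δ).
k^0.56 = 0.25 / (0.027 + 0.033) = 0.25 / 0.060 = 4.1667
k* = 4.1667^(1/0.56) ≈ 12.7871

k* ≈ 12.787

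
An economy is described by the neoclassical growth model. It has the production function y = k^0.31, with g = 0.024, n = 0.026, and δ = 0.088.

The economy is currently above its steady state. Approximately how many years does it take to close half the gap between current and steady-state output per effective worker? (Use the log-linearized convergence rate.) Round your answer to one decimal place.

half-life ≈ 7.3 years

Near the steady state the convergence rate is λ = (1 − α)(n + g + δ).
λ = (1 − 0.31) × 0.138 = 0.69 × 0.138 = 0.09522
Half-life = ln 2 / λ = 0.6931 / 0.09522 ≈ 7.28 years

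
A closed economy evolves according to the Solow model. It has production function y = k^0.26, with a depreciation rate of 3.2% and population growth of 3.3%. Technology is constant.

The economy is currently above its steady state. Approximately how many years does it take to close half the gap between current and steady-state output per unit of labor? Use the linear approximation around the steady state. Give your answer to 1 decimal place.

half-life ≈ 14.4 years

Near the steady state the convergence rate is λ = (1 − α)(n + δ).
λ = (1 − 0.26) × 0.065 = 0.74 × 0.065 = 0.0481
Half-life = ln 2 / λ = 0.6931 / 0.0481 ≈ 14.41 years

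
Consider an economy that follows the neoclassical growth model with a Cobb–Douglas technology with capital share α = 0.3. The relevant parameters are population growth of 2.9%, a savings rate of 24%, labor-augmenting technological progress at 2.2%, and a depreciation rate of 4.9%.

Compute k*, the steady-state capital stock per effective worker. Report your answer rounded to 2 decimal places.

k* = 3.49

At the steady state, Δk = 0, so s·k^α = (n + g + δ)·k.
Dividing both sides by k: k^(1−α) = s / (n + g + δ).
k^0.7 = 0.24 / (0.029 + 0.022 + 0.049) = 0.24 / 0.100 = 2.4000
k* = 2.4000^(1/0.7) ≈ 3.4927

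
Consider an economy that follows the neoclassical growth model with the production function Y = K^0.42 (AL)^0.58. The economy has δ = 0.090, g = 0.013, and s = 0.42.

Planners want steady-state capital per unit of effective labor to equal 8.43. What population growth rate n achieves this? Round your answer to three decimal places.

At the steady state, Δk = 0, so s·k^α = (n + g + δ)·k.
So s / (n + g + δ) = (k*)^(1−α) = 8.43^0.58 = 3.4433.
Therefore n + g + δ = s / 3.4433 = 0.42 / 3.4433 = 0.1220, so n = 0.1220 − 0.103 = 0.0190.

n ≈ 0.019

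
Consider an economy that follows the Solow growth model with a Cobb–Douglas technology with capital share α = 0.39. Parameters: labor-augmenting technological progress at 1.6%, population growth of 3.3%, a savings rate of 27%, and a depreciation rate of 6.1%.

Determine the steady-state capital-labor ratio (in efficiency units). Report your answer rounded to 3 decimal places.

In steady state, investment equals break-even investment: s·k^α = (n + g + δ)·k.
Rearranging, k^(1−α) = s / (n + g + δ).
k^0.61 = 0.27 / (0.033 + 0.016 + 0.061) = 0.27 / 0.110 = 2.4545
k* = 2.4545^(1/0.61) ≈ 4.3580

k* ≈ 4.358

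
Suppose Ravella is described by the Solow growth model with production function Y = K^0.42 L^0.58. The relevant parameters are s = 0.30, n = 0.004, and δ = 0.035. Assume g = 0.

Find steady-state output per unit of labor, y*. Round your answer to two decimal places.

At the steady state, Δk = 0, so s·k^α = (n + δ)·k.
Dividing both sides by k: k^(1−α) = s / (n + δ).
k^0.58 = 0.30 / (0.004 + 0.035) = 0.30 / 0.039 = 7.6923
k* = 7.6923^(1/0.58) ≈ 33.7041
y* = (k*)^α = 33.7041^0.42 ≈ 4.3815

y* = 4.38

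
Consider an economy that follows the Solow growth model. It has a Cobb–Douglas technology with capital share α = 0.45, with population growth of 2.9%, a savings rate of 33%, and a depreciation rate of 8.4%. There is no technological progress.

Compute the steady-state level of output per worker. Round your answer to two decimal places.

Steady state requires s·f(k) = (n + δ)·k, i.e. s·k^α = (n + δ)·k.
Dividing both sides by k: k^(1−α) = s / (n + δ).
k^0.55 = 0.33 / (0.029 + 0.084) = 0.33 / 0.113 = 2.9204
k* = 2.9204^(1/0.55) ≈ 7.0187
y* = (k*)^α = 7.0187^0.45 ≈ 2.4033

y* ≈ 2.40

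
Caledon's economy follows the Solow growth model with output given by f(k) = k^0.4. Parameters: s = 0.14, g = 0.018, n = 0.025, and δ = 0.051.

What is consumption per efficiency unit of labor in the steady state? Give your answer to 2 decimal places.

At the steady state, Δk = 0, so s·k^α = (n + g + δ)·k.
Rearranging, k^(1−α) = s / (n + g + δ).
k^0.6 = 0.14 / (0.025 + 0.018 + 0.051) = 0.14 / 0.094 = 1.4894
k* = 1.4894^(1/0.6) ≈ 1.9425
y* = (k*)^α = 1.9425^0.4 ≈ 1.3042
c* = (1 − s)·y* = (1 − 0.14) × 1.3042 ≈ 1.1216

c* ≈ 1.12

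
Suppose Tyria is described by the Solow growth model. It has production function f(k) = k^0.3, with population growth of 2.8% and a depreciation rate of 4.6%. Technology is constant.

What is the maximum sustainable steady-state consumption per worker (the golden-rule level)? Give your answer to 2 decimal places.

At the golden rule, f'(k) = n + δ, so α·k^(α−1) = n + δ and k_gold = (α/(n + δ))^(1/(1−α)).
k_gold = (0.3/0.074)^(1/0.7) = 4.0541^1.4286 ≈ 7.3865
c_gold = f(k_gold) − (n + δ)·k_gold = 1.8219 − 0.074×7.3865 ≈ 1.2753

c_gold ≈ 1.28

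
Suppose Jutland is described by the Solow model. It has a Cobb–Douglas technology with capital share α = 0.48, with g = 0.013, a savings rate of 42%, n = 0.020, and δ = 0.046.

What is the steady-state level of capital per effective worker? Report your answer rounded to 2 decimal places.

Steady state requires s·f(k) = (n + g + δ)·k, i.e. s·k^α = (n + g + δ)·k.
Rearranging, k^(1−α) = s / (n + g + δ).
k^0.52 = 0.42 / (0.020 + 0.013 + 0.046) = 0.42 / 0.079 = 5.3165
k* = 5.3165^(1/0.52) ≈ 24.8562

k* ≈ 24.86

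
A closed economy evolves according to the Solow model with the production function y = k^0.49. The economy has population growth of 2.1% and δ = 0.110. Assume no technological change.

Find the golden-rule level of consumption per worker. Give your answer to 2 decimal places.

At the golden rule, f'(k) = n + δ, so α·k^(α−1) = n + δ and k_gold = (α/(n + δ))^(1/(1−α)).
k_gold = (0.49/0.131)^(1/0.51) = 3.7405^1.9608 ≈ 13.2862
c_gold = f(k_gold) − (n + δ)·k_gold = 3.5519 − 0.131×13.2862 ≈ 1.8114

c_gold ≈ 1.81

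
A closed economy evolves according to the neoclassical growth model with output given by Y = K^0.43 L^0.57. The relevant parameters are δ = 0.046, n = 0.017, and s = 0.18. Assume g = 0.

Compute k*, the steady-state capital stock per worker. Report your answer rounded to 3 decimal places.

k* ≈ 6.308

Steady state requires s·f(k) = (n + δ)·k, i.e. s·k^α = (n + δ)·k.
Dividing both sides by k: k^(1−α) = s / (n + δ).
k^0.57 = 0.18 / (0.017 + 0.046) = 0.18 / 0.063 = 2.8571
k* = 2.8571^(1/0.57) ≈ 6.3077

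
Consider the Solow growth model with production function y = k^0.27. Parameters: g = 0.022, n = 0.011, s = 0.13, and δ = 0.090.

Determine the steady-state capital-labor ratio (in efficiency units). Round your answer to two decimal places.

In steady state, investment equals break-even investment: s·k^α = (n + g + δ)·k.
Rearranging, k^(1−α) = s / (n + g + δ).
k^0.73 = 0.13 / (0.011 + 0.022 + 0.090) = 0.13 / 0.123 = 1.0569
k* = 1.0569^(1/0.73) ≈ 1.0788

k* ≈ 1.08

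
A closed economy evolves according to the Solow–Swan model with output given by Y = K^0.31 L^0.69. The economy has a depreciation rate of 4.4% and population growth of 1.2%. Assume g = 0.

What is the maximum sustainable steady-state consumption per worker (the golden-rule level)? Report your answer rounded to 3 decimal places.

c_gold ≈ 1.488

At the golden rule, f'(k) = n + δ, so α·k^(α−1) = n + δ and k_gold = (α/(n + δ))^(1/(1−α)).
k_gold = (0.31/0.056)^(1/0.69) = 5.5357^1.4493 ≈ 11.9421
c_gold = f(k_gold) − (n + δ)·k_gold = 2.1572 − 0.056×11.9421 ≈ 1.4884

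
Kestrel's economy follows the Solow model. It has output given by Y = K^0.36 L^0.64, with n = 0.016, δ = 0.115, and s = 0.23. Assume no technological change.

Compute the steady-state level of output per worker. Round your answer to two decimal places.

y* ≈ 1.37

In steady state, investment equals break-even investment: s·k^α = (n + δ)·k.
Rearranging, k^(1−α) = s / (n + δ).
k^0.64 = 0.23 / (0.016 + 0.115) = 0.23 / 0.131 = 1.7557
k* = 1.7557^(1/0.64) ≈ 2.4096
y* = (k*)^α = 2.4096^0.36 ≈ 1.3725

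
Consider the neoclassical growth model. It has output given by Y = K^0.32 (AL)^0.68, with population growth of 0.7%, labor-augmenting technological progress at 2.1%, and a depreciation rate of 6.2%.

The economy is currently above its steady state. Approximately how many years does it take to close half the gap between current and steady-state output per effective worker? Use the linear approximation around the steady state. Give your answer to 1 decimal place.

t_½ ≈ 11.3 years

Near the steady state the convergence rate is λ = (1 − α)(n + g + δ).
λ = (1 − 0.32) × 0.090 = 0.68 × 0.090 = 0.0612
Half-life = ln 2 / λ = 0.6931 / 0.0612 ≈ 11.33 years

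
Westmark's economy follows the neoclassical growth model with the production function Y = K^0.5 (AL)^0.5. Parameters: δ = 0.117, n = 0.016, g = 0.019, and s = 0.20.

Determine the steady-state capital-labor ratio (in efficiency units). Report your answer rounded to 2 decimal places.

In steady state, investment equals break-even investment: s·k^α = (n + g + δ)·k.
Dividing both sides by k: k^(1−α) = s / (n + g + δ).
k^0.5 = 0.20 / (0.016 + 0.019 + 0.117) = 0.20 / 0.152 = 1.3158
k* = 1.3158^(1/0.5) ≈ 1.7313

k* ≈ 1.73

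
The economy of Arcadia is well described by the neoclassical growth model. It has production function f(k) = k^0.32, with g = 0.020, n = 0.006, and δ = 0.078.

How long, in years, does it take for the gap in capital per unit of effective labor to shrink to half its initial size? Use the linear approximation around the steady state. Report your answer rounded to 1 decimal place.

t_½ ≈ 9.8 years

Near the steady state the convergence rate is λ = (1 − α)(n + g + δ).
λ = (1 − 0.32) × 0.104 = 0.68 × 0.104 = 0.07072
Half-life = ln 2 / λ = 0.6931 / 0.07072 ≈ 9.80 years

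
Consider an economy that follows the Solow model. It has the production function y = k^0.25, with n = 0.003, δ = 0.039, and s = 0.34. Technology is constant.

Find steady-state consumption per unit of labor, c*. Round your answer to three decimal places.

c* ≈ 1.325

Steady state requires s·f(k) = (n + δ)·k, i.e. s·k^α = (n + δ)·k.
Dividing both sides by k: k^(1−α) = s / (n + δ).
k^0.75 = 0.34 / (0.003 + 0.039) = 0.34 / 0.042 = 8.0952
k* = 8.0952^(1/0.75) ≈ 16.2544
y* = (k*)^α = 16.2544^0.25 ≈ 2.0079
c* = (1 − s)·y* = (1 − 0.34) × 2.0079 ≈ 1.3252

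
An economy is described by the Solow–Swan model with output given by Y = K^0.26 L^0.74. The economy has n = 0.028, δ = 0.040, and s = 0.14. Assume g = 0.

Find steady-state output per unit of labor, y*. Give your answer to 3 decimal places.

y* ≈ 1.289

Steady state requires s·f(k) = (n + δ)·k, i.e. s·k^α = (n + δ)·k.
Rearranging, k^(1−α) = s / (n + δ).
k^0.74 = 0.14 / (0.028 + 0.040) = 0.14 / 0.068 = 2.0588
k* = 2.0588^(1/0.74) ≈ 2.6534
y* = (k*)^α = 2.6534^0.26 ≈ 1.2888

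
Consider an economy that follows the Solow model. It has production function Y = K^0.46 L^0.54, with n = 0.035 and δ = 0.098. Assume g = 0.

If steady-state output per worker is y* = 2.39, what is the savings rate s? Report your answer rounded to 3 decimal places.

Steady state requires s·f(k) = (n + δ)·k, i.e. s·k^α = (n + δ)·k.
Since y* = [s/(n + δ)]^(α/(1−α)), we have s/(n + δ) = (y*)^((1−α)/α) = 2.39^1.1739 = 2.7810.
Therefore s = 2.7810 × (n + δ) = 2.7810 × 0.133 = 0.3699.

s ≈ 0.370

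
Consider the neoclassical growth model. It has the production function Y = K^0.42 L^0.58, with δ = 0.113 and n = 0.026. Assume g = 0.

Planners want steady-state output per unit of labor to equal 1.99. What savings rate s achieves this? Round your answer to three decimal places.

s ≈ 0.360

Steady state requires s·f(k) = (n + δ)·k, i.e. s·k^α = (n + δ)·k.
Since y* = [s/(n + δ)]^(α/(1−α)), we have s/(n + δ) = (y*)^((1−α)/α) = 1.99^1.381 = 2.5865.
Therefore s = 2.5865 × (n + δ) = 2.5865 × 0.139 = 0.3595.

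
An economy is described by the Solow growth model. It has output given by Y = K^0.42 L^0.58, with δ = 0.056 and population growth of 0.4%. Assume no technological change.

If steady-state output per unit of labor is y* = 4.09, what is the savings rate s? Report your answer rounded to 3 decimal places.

At the steady state, Δk = 0, so s·k^α = (n + δ)·k.
Since y* = [s/(n + δ)]^(α/(1−α)), we have s/(n + δ) = (y*)^((1−α)/α) = 4.09^1.381 = 6.9950.
Therefore s = 6.9950 × (n + δ) = 6.9950 × 0.060 = 0.4197.

s ≈ 0.420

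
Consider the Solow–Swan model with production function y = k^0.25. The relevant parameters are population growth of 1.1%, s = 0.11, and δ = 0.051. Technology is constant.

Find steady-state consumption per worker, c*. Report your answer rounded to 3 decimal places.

c* ≈ 1.077

At the steady state, Δk = 0, so s·k^α = (n + δ)·k.
Dividing both sides by k: k^(1−α) = s / (n + δ).
k^0.75 = 0.11 / (0.011 + 0.051) = 0.11 / 0.062 = 1.7742
k* = 1.7742^(1/0.75) ≈ 2.1478
y* = (k*)^α = 2.1478^0.25 ≈ 1.2106
c* = (1 − s)·y* = (1 − 0.11) × 1.2106 ≈ 1.0774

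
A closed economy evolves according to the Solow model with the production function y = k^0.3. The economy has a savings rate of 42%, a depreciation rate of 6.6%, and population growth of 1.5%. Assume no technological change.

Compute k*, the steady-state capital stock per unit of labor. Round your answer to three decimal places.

k* = 10.498

At the steady state, Δk = 0, so s·k^α = (n + δ)·k.
Rearranging, k^(1−α) = s / (n + δ).
k^0.7 = 0.42 / (0.015 + 0.066) = 0.42 / 0.081 = 5.1852
k* = 5.1852^(1/0.7) ≈ 10.4977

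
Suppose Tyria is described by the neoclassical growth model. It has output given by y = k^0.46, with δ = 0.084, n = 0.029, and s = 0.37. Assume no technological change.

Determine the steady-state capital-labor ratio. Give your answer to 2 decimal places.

k* = 8.99

At the steady state, Δk = 0, so s·k^α = (n + δ)·k.
Dividing both sides by k: k^(1−α) = s / (n + δ).
k^0.54 = 0.37 / (0.029 + 0.084) = 0.37 / 0.113 = 3.2743
k* = 3.2743^(1/0.54) ≈ 8.9934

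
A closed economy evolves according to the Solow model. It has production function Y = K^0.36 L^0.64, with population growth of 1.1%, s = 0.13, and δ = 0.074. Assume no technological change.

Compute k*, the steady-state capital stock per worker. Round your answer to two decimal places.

In steady state, investment equals break-even investment: s·k^α = (n + δ)·k.
Dividing both sides by k: k^(1−α) = s / (n + δ).
k^0.64 = 0.13 / (0.011 + 0.074) = 0.13 / 0.085 = 1.5294
k* = 1.5294^(1/0.64) ≈ 1.9423

k* ≈ 1.94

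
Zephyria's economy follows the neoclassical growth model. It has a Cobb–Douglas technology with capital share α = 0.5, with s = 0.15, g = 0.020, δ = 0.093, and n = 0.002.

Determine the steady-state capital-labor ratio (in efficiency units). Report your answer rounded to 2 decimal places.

Steady state requires s·f(k) = (n + g + δ)·k, i.e. s·k^α = (n + g + δ)·k.
Dividing both sides by k: k^(1−α) = s / (n + g + δ).
k^0.5 = 0.15 / (0.002 + 0.020 + 0.093) = 0.15 / 0.115 = 1.3043
k* = 1.3043^(1/0.5) ≈ 1.7012

k* = 1.70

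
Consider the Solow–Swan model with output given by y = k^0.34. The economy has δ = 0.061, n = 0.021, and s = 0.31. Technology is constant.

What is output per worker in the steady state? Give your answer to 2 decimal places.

y* = 1.98

Steady state requires s·f(k) = (n + δ)·k, i.e. s·k^α = (n + δ)·k.
Dividing both sides by k: k^(1−α) = s / (n + δ).
k^0.66 = 0.31 / (0.021 + 0.061) = 0.31 / 0.082 = 3.7805
k* = 3.7805^(1/0.66) ≈ 7.5002
y* = (k*)^α = 7.5002^0.34 ≈ 1.9839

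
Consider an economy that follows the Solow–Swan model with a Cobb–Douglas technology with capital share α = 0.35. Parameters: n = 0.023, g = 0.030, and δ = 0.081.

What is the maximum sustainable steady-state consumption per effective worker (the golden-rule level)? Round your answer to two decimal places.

c_gold ≈ 1.09

At the golden rule, f'(k) = n + g + δ, so α·k^(α−1) = n + g + δ and k_gold = (α/(n + g + δ))^(1/(1−α)).
k_gold = (0.35/0.134)^(1/0.65) = 2.6119^1.5385 ≈ 4.3801
c_gold = f(k_gold) − (n + g + δ)·k_gold = 1.6769 − 0.134×4.3801 ≈ 1.0900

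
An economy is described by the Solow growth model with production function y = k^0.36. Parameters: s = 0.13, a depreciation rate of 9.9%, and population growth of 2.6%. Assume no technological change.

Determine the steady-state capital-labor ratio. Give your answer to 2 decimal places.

k* ≈ 1.06

Steady state requires s·f(k) = (n + δ)·k, i.e. s·k^α = (n + δ)·k.
Rearranging, k^(1−α) = s / (n + δ).
k^0.64 = 0.13 / (0.026 + 0.099) = 0.13 / 0.125 = 1.0400
k* = 1.0400^(1/0.64) ≈ 1.0632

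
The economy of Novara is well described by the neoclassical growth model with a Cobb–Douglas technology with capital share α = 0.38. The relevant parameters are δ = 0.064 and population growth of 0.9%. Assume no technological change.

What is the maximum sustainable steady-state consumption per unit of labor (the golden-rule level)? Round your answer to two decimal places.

At the golden rule, f'(k) = n + δ, so α·k^(α−1) = n + δ and k_gold = (α/(n + δ))^(1/(1−α)).
k_gold = (0.38/0.073)^(1/0.62) = 5.2055^1.6129 ≈ 14.3081
c_gold = f(k_gold) − (n + δ)·k_gold = 2.7487 − 0.073×14.3081 ≈ 1.7042

c_gold ≈ 1.70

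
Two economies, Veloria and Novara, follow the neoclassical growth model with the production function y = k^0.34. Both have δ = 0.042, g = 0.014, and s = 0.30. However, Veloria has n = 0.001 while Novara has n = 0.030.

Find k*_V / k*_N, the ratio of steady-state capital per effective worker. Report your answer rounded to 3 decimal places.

ratio ≈ 1.865

Steady-state k* = [s/(n + g + δ)]^(1/(1−α)), so the ratio is [ (s_V/(n + g + δ)_V) / (s_N/(n + g + δ)_N) ]^1.5152.
s_V/(n + g + δ)_V = 0.30/0.057 = 5.2632; s_N/(n + g + δ)_N = 0.30/0.086 = 3.4884.
Ratio = (5.2632/3.4884)^1.5152 = 1.5088^1.5152 ≈ 1.8649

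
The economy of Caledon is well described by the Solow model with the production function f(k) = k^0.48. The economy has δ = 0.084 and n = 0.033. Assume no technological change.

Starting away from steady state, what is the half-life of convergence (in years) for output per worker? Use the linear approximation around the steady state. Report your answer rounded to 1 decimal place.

about 11.4 years

Near the steady state the convergence rate is λ = (1 − α)(n + δ).
λ = (1 − 0.48) × 0.117 = 0.52 × 0.117 = 0.06084
Half-life = ln 2 / λ = 0.6931 / 0.06084 ≈ 11.39 years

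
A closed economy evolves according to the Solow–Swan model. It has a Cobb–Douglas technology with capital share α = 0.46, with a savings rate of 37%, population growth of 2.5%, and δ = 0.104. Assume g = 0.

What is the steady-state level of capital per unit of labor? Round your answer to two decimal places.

In steady state, investment equals break-even investment: s·k^α = (n + δ)·k.
Dividing both sides by k: k^(1−α) = s / (n + δ).
k^0.54 = 0.37 / (0.025 + 0.104) = 0.37 / 0.129 = 2.8682
k* = 2.8682^(1/0.54) ≈ 7.0376

k* = 7.04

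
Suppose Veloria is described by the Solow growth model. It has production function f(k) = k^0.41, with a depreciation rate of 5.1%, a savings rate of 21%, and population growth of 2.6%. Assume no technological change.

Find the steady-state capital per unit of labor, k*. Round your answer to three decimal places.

k* = 5.477

In steady state, investment equals break-even investment: s·k^α = (n + δ)·k.
Dividing both sides by k: k^(1−α) = s / (n + δ).
k^0.59 = 0.21 / (0.026 + 0.051) = 0.21 / 0.077 = 2.7273
k* = 2.7273^(1/0.59) ≈ 5.4768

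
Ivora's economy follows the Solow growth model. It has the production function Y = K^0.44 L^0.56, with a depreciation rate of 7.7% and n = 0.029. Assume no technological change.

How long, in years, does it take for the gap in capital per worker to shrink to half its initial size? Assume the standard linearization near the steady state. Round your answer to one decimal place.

half-life ≈ 11.7 years

Near the steady state the convergence rate is λ = (1 − α)(n + δ).
λ = (1 − 0.44) × 0.106 = 0.56 × 0.106 = 0.05936
Half-life = ln 2 / λ = 0.6931 / 0.05936 ≈ 11.68 years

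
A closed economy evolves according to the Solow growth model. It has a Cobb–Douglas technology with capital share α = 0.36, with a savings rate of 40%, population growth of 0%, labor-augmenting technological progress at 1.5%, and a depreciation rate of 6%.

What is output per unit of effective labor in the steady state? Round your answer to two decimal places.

Steady state requires s·f(k) = (n + g + δ)·k, i.e. s·k^α = (n + g + δ)·k.
Dividing both sides by k: k^(1−α) = s / (n + g + δ).
k^0.64 = 0.40 / (0.000 + 0.015 + 0.060) = 0.40 / 0.075 = 5.3333
k* = 5.3333^(1/0.64) ≈ 13.6751
y* = (k*)^α = 13.6751^0.36 ≈ 2.5641

y* = 2.56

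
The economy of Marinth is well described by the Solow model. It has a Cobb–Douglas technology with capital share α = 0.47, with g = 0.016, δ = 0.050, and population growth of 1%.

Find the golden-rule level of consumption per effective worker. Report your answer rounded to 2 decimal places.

At the golden rule, f'(k) = n + g + δ, so α·k^(α−1) = n + g + δ and k_gold = (α/(n + g + δ))^(1/(1−α)).
k_gold = (0.47/0.076)^(1/0.53) = 6.1842^1.8868 ≈ 31.1167
c_gold = f(k_gold) − (n + g + δ)·k_gold = 5.0316 − 0.076×31.1167 ≈ 2.6667

c_gold ≈ 2.67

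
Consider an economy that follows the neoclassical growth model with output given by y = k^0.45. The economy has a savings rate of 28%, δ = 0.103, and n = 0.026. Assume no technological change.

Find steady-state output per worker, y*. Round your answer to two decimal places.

In steady state, investment equals break-even investment: s·k^α = (n + δ)·k.
Rearranging, k^(1−α) = s / (n + δ).
k^0.55 = 0.28 / (0.026 + 0.103) = 0.28 / 0.129 = 2.1705
k* = 2.1705^(1/0.55) ≈ 4.0919
y* = (k*)^α = 4.0919^0.45 ≈ 1.8852

y* = 1.89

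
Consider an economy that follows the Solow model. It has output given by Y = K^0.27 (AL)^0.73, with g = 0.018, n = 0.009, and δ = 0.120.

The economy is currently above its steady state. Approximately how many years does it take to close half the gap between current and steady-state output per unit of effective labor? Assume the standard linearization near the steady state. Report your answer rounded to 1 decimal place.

half-life ≈ 6.5 years

Near the steady state the convergence rate is λ = (1 − α)(n + g + δ).
λ = (1 − 0.27) × 0.147 = 0.73 × 0.147 = 0.10731
Half-life = ln 2 / λ = 0.6931 / 0.10731 ≈ 6.46 years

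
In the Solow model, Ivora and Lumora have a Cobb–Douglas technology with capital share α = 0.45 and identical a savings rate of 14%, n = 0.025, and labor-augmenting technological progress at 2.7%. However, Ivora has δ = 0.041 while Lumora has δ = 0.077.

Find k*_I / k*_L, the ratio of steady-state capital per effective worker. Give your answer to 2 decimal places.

ratio ≈ 1.81

Steady-state k* = [s/(n + g + δ)]^(1/(1−α)), so the ratio is [ (s_I/(n + g + δ)_I) / (s_L/(n + g + δ)_L) ]^1.8182.
s_I/(n + g + δ)_I = 0.14/0.093 = 1.5054; s_L/(n + g + δ)_L = 0.14/0.129 = 1.0853.
Ratio = (1.5054/1.0853)^1.8182 = 1.3871^1.8182 ≈ 1.8129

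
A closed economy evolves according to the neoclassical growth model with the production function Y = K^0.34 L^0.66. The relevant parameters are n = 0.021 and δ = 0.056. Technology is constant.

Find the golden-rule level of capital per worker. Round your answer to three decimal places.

The golden rule sets f'(k) = n + δ, i.e. α·k^(α−1) = n + δ.
So k^(1−α) = α / (n + δ) = 0.34 / 0.077 = 4.4156.
k_gold = 4.4156^(1/0.66) ≈ 9.4898

k_gold ≈ 9.490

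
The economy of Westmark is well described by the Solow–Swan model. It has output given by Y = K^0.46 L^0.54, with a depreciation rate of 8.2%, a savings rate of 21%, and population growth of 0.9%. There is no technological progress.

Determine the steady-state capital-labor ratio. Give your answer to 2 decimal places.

At the steady state, Δk = 0, so s·k^α = (n + δ)·k.
Rearranging, k^(1−α) = s / (n + δ).
k^0.54 = 0.21 / (0.009 + 0.082) = 0.21 / 0.091 = 2.3077
k* = 2.3077^(1/0.54) ≈ 4.7049

k* ≈ 4.70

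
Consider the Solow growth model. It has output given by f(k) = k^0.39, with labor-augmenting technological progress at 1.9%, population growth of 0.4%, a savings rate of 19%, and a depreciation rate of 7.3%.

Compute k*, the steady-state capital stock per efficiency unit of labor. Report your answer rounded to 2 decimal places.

k* ≈ 3.06

Steady state requires s·f(k) = (n + g + δ)·k, i.e. s·k^α = (n + g + δ)·k.
Rearranging, k^(1−α) = s / (n + g + δ).
k^0.61 = 0.19 / (0.004 + 0.019 + 0.073) = 0.19 / 0.096 = 1.9792
k* = 1.9792^(1/0.61) ≈ 3.0623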